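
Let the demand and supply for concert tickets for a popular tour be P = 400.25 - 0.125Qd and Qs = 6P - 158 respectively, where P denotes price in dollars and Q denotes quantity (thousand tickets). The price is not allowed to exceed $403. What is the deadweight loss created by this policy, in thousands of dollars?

0

Rearranging demand gives Qd = 3202 - 8P. In a free market, 3202 - 8P = 6P - 158 gives the equilibrium P* = 240, Q* = 1282.
The ceiling of 403 is above the equilibrium price 240, so it is not binding; the market clears at P* = 240, Q* = 1282.
Since the control does not bind, no trades are prevented and deadweight loss is zero.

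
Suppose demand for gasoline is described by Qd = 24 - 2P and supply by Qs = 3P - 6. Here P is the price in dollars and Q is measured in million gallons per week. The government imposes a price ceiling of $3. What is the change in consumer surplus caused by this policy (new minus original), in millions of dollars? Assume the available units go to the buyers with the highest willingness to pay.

Setting quantity demanded equal to quantity supplied, 24 - 2P = 3P - 6, gives P* = 6 and Q* = 12.
The ceiling of 3 is below the equilibrium price 6, so it binds.
At P = 3: Qd = 24 - 2·3 = 18 and Qs = 3·3 - 6 = 3.
Consumer surplus without the control is ½ · (12 - 6) · 12 = 36.
With the ceiling, 3 units are sold at 3 (assume they go to the highest-value buyers). The demand price at Q = 3 is 10.5, so CS = ½ · [(12 - 3) + (10.5 - 3)] · 3 = 24.75.
Change in consumer surplus = 24.75 - 36 = -11.25.

-11.25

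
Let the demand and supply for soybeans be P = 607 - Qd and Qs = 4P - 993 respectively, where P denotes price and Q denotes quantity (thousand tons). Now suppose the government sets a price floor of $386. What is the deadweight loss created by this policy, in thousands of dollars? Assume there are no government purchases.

Rearranging demand gives Qd = 607 - P. Setting quantity demanded equal to quantity supplied, 607 - P = 4P - 993, gives P* = 320 and Q* = 287.
The floor of 386 is above the equilibrium price 320, so it binds.
At P = 386: Qd = 607 - 386 = 221 and Qs = 4·386 - 993 = 551.
Quantity traded falls to 221. At Q = 221 the demand price is 607 - 221 = 386 and the supply price is (993 + 221)/4 = 303.5.
Deadweight loss = ½ · (386 - 303.5) · (287 - 221) = ½ · 82.5 · 66 = 2722.5.

2722.5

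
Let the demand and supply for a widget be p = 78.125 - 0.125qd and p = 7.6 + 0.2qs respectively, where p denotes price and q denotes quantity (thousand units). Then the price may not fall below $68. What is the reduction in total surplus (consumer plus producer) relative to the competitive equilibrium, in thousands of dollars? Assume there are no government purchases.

Rearranging demand gives qd = 625 - 8p; rearranging supply gives qs = 5p - 38. Equilibrium: 625 - 8p = 5p - 38, so 663 = 13p and p* = 51, q* = 217.
Since 68 > 51, the floor is binding.
At p = 68: qd = 625 - 8·68 = 81 and qs = 5·68 - 38 = 302.
Quantity traded falls to 81. At q = 81 the demand price is (625 - 81)/8 = 68 and the supply price is (38 + 81)/5 = 23.8.
Deadweight loss = ½ · (68 - 23.8) · (217 - 81) = ½ · 44.2 · 136 = 3005.6.

3005.6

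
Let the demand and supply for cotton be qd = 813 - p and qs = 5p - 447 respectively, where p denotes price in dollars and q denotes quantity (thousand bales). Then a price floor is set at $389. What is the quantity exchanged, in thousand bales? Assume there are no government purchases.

424

Setting quantity demanded equal to quantity supplied, 813 - p = 5p - 447, gives p* = 210 and q* = 603.
The floor of 389 is above the equilibrium price 210, so it binds.
At p = 389: qd = 813 - 389 = 424 and qs = 5·389 - 447 = 1498.
The quantity actually transacted is the short side, demand: 424.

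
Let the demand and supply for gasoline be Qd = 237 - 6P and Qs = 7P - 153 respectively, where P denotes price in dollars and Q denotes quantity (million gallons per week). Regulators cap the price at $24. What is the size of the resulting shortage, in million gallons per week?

Without the control the market clears where 237 - 6P = 7P - 153, i.e. P* = 30 and Q* = 57.
The ceiling of 24 is below the equilibrium price 30, so it binds.
At P = 24: Qd = 237 - 6·24 = 93 and Qs = 7·24 - 153 = 15.
Shortage = Qd - Qs = 93 - 15 = 78.

78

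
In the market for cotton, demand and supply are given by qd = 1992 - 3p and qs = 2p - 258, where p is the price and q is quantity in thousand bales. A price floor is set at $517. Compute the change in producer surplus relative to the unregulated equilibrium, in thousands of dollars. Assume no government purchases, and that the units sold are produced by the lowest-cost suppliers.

In a free market, 1992 - 3p = 2p - 258 gives the equilibrium p* = 450, q* = 642.
Since 517 > 450, the floor is binding.
At p = 517: qd = 1992 - 3·517 = 441 and qs = 2·517 - 258 = 776.
Producer surplus without the control is ½ · (450 - 129) · 642 = 103041.
With the floor, 441 units are sold at 517. The supply price at q = 441 is 349.5, so PS = ½ · [(517 - 129) + (517 - 349.5)] · 441 = 122487.75.
Change in producer surplus = 122487.75 - 103041 = 19446.75.

19446.75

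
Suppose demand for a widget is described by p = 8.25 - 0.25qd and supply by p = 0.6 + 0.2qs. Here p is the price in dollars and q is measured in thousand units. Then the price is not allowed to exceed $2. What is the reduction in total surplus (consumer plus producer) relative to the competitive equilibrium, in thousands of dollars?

22.5

Rearranging demand gives qd = 33 - 4p; rearranging supply gives qs = 5p - 3. Without the control the market clears where 33 - 4p = 5p - 3, i.e. p* = 4 and q* = 17.
Since 2 < 4, the ceiling is binding.
At p = 2: qd = 33 - 4·2 = 25 and qs = 5·2 - 3 = 7.
Quantity traded falls to 7. At q = 7 the demand price is (33 - 7)/4 = 6.5 and the supply price is (3 + 7)/5 = 2.
Deadweight loss = ½ · (6.5 - 2) · (17 - 7) = ½ · 4.5 · 10 = 22.5.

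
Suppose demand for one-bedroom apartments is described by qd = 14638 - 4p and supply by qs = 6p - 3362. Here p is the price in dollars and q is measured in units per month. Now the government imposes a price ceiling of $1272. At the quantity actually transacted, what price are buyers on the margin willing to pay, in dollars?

2592

Without the control the market clears where 14638 - 4p = 6p - 3362, i.e. p* = 1800 and q* = 7438.
Since 1272 < 1800, the ceiling is binding.
At p = 1272: qd = 14638 - 4·1272 = 9550 and qs = 6·1272 - 3362 = 4270.
Only 4270 units reach the market. On the demand curve, the marginal buyer's willingness to pay at q = 4270 is (14638 - 4270)/4 = 2592.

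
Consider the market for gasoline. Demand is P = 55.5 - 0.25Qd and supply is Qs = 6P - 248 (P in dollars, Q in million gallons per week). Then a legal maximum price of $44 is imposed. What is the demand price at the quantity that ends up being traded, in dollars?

51.5

Rearranging demand gives Qd = 222 - 4P. In a free market, 222 - 4P = 6P - 248 gives the equilibrium P* = 47, Q* = 34.
Since 44 < 47, the ceiling is binding.
At P = 44: Qd = 222 - 4·44 = 46 and Qs = 6·44 - 248 = 16.
Only 16 units reach the market. On the demand curve, the marginal buyer's willingness to pay at Q = 16 is (222 - 16)/4 = 51.5.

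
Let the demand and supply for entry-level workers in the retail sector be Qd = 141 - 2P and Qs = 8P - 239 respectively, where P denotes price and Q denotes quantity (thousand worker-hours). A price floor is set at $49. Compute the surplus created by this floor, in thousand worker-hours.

110

Setting quantity demanded equal to quantity supplied, 141 - 2P = 8P - 239, gives P* = 38 and Q* = 65.
Since 49 > 38, the floor is binding.
At P = 49: Qd = 141 - 2·49 = 43 and Qs = 8·49 - 239 = 153.
Surplus = Qs - Qd = 153 - 43 = 110.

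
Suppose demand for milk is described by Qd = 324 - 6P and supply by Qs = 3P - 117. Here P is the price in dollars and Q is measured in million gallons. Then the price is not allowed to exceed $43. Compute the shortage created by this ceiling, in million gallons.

Without the control the market clears where 324 - 6P = 3P - 117, i.e. P* = 49 and Q* = 30.
Because the ceiling (43) lies below the market-clearing price, it is binding.
At P = 43: Qd = 324 - 6·43 = 66 and Qs = 3·43 - 117 = 12.
Shortage = Qd - Qs = 66 - 12 = 54.

54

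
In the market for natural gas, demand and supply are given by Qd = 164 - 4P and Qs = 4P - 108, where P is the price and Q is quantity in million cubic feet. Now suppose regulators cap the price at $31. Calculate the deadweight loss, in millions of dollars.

36

Setting quantity demanded equal to quantity supplied, 164 - 4P = 4P - 108, gives P* = 34 and Q* = 28.
The ceiling of 31 is below the equilibrium price 34, so it binds.
At P = 31: Qd = 164 - 4·31 = 40 and Qs = 4·31 - 108 = 16.
Quantity traded falls to 16. At Q = 16 the demand price is (164 - 16)/4 = 37 and the supply price is (108 + 16)/4 = 31.
Deadweight loss = ½ · (37 - 31) · (28 - 16) = ½ · 6 · 12 = 36.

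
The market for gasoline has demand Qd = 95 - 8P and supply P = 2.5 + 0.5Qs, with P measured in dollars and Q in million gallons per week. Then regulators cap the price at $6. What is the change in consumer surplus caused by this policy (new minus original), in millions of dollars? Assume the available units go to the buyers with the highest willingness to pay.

Rearranging supply gives Qs = 2P - 5. Setting quantity demanded equal to quantity supplied, 95 - 8P = 2P - 5, gives P* = 10 and Q* = 15.
Since 6 < 10, the ceiling is binding.
At P = 6: Qd = 95 - 8·6 = 47 and Qs = 2·6 - 5 = 7.
Consumer surplus without the control is ½ · (11.875 - 10) · 15 = 14.0625.
With the ceiling, 7 units are sold at 6 (assume they go to the highest-value buyers). The demand price at Q = 7 is 11, so CS = ½ · [(11.875 - 6) + (11 - 6)] · 7 = 38.0625.
Change in consumer surplus = 38.0625 - 14.0625 = 24.

24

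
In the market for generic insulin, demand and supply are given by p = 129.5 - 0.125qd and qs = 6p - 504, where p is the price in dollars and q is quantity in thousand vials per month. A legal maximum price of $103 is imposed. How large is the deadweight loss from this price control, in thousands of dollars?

Rearranging demand gives qd = 1036 - 8p. Without the control the market clears where 1036 - 8p = 6p - 504, i.e. p* = 110 and q* = 156.
Since 103 < 110, the ceiling is binding.
At p = 103: qd = 1036 - 8·103 = 212 and qs = 6·103 - 504 = 114.
Quantity traded falls to 114. At q = 114 the demand price is (1036 - 114)/8 = 115.25 and the supply price is (504 + 114)/6 = 103.
Deadweight loss = ½ · (115.25 - 103) · (156 - 114) = ½ · 12.25 · 42 = 257.25.

257.25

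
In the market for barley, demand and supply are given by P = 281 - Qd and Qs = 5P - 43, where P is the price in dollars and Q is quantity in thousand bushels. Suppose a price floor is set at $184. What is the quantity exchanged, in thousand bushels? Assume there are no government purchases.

97

Rearranging demand gives Qd = 281 - P. Without the control the market clears where 281 - P = 5P - 43, i.e. P* = 54 and Q* = 227.
Because the floor (184) lies above the market-clearing price, it is binding.
At P = 184: Qd = 281 - 184 = 97 and Qs = 5·184 - 43 = 877.
The quantity actually transacted is the short side, demand: 97.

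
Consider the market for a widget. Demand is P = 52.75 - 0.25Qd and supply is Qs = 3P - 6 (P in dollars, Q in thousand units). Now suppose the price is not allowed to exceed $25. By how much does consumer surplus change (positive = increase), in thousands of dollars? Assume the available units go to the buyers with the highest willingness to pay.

373.5

Rearranging demand gives Qd = 211 - 4P. In a free market, 211 - 4P = 3P - 6 gives the equilibrium P* = 31, Q* = 87.
The ceiling of 25 is below the equilibrium price 31, so it binds.
At P = 25: Qd = 211 - 4·25 = 111 and Qs = 3·25 - 6 = 69.
Consumer surplus without the control is ½ · (52.75 - 31) · 87 = 946.125.
With the ceiling, 69 units are sold at 25 (assume they go to the highest-value buyers). The demand price at Q = 69 is 35.5, so CS = ½ · [(52.75 - 25) + (35.5 - 25)] · 69 = 1319.625.
Change in consumer surplus = 1319.625 - 946.125 = 373.5.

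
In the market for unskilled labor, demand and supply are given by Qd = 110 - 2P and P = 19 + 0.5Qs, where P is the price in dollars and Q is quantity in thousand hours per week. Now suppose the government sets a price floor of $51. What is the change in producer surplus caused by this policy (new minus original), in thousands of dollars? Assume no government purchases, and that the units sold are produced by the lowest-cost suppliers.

Rearranging supply gives Qs = 2P - 38. In a free market, 110 - 2P = 2P - 38 gives the equilibrium P* = 37, Q* = 36.
The floor of 51 is above the equilibrium price 37, so it binds.
At P = 51: Qd = 110 - 2·51 = 8 and Qs = 2·51 - 38 = 64.
Producer surplus without the control is ½ · (37 - 19) · 36 = 324.
With the floor, 8 units are sold at 51. The supply price at Q = 8 is 23, so PS = ½ · [(51 - 19) + (51 - 23)] · 8 = 240.
Change in producer surplus = 240 - 324 = -84.

-84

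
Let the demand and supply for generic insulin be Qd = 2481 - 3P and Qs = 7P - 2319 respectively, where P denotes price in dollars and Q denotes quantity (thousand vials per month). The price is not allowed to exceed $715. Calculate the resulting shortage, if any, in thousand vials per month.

0

Setting quantity demanded equal to quantity supplied, 2481 - 3P = 7P - 2319, gives P* = 480 and Q* = 1041.
Since 715 is above P* = 480, the ceiling does not bind and the free-market outcome prevails.
Since the control does not bind, there is no shortage.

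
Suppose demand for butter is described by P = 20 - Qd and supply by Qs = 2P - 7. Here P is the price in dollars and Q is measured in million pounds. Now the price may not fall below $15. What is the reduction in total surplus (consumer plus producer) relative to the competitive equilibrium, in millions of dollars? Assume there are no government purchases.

27

Rearranging demand gives Qd = 20 - P. Without the control the market clears where 20 - P = 2P - 7, i.e. P* = 9 and Q* = 11.
Because the floor (15) lies above the market-clearing price, it is binding.
At P = 15: Qd = 20 - 15 = 5 and Qs = 2·15 - 7 = 23.
Quantity traded falls to 5. At Q = 5 the demand price is 20 - 5 = 15 and the supply price is (7 + 5)/2 = 6.
Deadweight loss = ½ · (15 - 6) · (11 - 5) = ½ · 9 · 6 = 27.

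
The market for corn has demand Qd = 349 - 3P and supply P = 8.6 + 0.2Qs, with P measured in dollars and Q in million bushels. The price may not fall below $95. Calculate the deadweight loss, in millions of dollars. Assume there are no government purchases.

Rearranging supply gives Qs = 5P - 43. Without the control the market clears where 349 - 3P = 5P - 43, i.e. P* = 49 and Q* = 202.
Since 95 > 49, the floor is binding.
At P = 95: Qd = 349 - 3·95 = 64 and Qs = 5·95 - 43 = 432.
Quantity traded falls to 64. At Q = 64 the demand price is (349 - 64)/3 = 95 and the supply price is (43 + 64)/5 = 21.4.
Deadweight loss = ½ · (95 - 21.4) · (202 - 64) = ½ · 73.6 · 138 = 5078.4.

5078.4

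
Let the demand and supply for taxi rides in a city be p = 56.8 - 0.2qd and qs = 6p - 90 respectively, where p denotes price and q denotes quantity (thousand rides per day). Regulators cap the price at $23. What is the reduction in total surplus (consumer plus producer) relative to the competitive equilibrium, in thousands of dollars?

Rearranging demand gives qd = 284 - 5p. Without the control the market clears where 284 - 5p = 6p - 90, i.e. p* = 34 and q* = 114.
Because the ceiling (23) lies below the market-clearing price, it is binding.
At p = 23: qd = 284 - 5·23 = 169 and qs = 6·23 - 90 = 48.
Quantity traded falls to 48. At q = 48 the demand price is (284 - 48)/5 = 47.2 and the supply price is (90 + 48)/6 = 23.
Deadweight loss = ½ · (47.2 - 23) · (114 - 48) = ½ · 24.2 · 66 = 798.6.

798.6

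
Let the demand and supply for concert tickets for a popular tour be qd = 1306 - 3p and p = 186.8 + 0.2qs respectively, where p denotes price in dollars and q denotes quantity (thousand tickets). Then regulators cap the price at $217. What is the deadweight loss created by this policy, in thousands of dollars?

Rearranging supply gives qs = 5p - 934. Setting quantity demanded equal to quantity supplied, 1306 - 3p = 5p - 934, gives p* = 280 and q* = 466.
Because the ceiling (217) lies below the market-clearing price, it is binding.
At p = 217: qd = 1306 - 3·217 = 655 and qs = 5·217 - 934 = 151.
Quantity traded falls to 151. At q = 151 the demand price is (1306 - 151)/3 = 385 and the supply price is (934 + 151)/5 = 217.
Deadweight loss = ½ · (385 - 217) · (466 - 151) = ½ · 168 · 315 = 26460.

26460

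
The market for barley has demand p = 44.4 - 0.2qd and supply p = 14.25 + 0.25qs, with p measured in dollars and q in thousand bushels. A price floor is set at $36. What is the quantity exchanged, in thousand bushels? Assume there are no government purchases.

Rearranging demand gives qd = 222 - 5p; rearranging supply gives qs = 4p - 57. Setting quantity demanded equal to quantity supplied, 222 - 5p = 4p - 57, gives p* = 31 and q* = 67.
Since 36 > 31, the floor is binding.
At p = 36: qd = 222 - 5·36 = 42 and qs = 4·36 - 57 = 87.
The quantity actually transacted is the short side, demand: 42.

42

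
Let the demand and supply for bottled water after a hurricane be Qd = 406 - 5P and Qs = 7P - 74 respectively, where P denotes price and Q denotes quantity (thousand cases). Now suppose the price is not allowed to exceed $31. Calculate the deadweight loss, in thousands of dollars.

In a free market, 406 - 5P = 7P - 74 gives the equilibrium P* = 40, Q* = 206.
The ceiling of 31 is below the equilibrium price 40, so it binds.
At P = 31: Qd = 406 - 5·31 = 251 and Qs = 7·31 - 74 = 143.
Quantity traded falls to 143. At Q = 143 the demand price is (406 - 143)/5 = 52.6 and the supply price is (74 + 143)/7 = 31.
Deadweight loss = ½ · (52.6 - 31) · (206 - 143) = ½ · 21.6 · 63 = 680.4.

680.4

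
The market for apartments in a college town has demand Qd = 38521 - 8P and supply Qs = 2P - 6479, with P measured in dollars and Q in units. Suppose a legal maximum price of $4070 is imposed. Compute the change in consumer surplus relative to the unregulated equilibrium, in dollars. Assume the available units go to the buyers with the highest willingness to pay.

668005

In a free market, 38521 - 8P = 2P - 6479 gives the equilibrium P* = 4500, Q* = 2521.
Since 4070 < 4500, the ceiling is binding.
At P = 4070: Qd = 38521 - 8·4070 = 5961 and Qs = 2·4070 - 6479 = 1661.
Consumer surplus without the control is ½ · (4815.125 - 4500) · 2521 = 397215.0625.
With the ceiling, 1661 units are sold at 4070 (assume they go to the highest-value buyers). The demand price at Q = 1661 is 4607.5, so CS = ½ · [(4815.125 - 4070) + (4607.5 - 4070)] · 1661 = 1065220.0625.
Change in consumer surplus = 1065220.0625 - 397215.0625 = 668005.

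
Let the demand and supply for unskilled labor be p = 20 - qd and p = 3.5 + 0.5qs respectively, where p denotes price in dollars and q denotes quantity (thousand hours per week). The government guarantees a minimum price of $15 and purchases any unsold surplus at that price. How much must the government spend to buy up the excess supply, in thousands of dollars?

Rearranging demand gives qd = 20 - p; rearranging supply gives qs = 2p - 7. Setting quantity demanded equal to quantity supplied, 20 - p = 2p - 7, gives p* = 9 and q* = 11.
Since 15 > 9, the floor is binding.
At p = 15: qd = 20 - 15 = 5 and qs = 2·15 - 7 = 23.
Surplus = qs - qd = 18.
Government expenditure = surplus × support price = 18 × 15 = 270.

270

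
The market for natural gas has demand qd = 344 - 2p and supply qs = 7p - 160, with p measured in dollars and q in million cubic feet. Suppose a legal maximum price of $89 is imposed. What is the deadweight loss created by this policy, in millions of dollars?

In a free market, 344 - 2p = 7p - 160 gives the equilibrium p* = 56, q* = 232.
The ceiling of 89 is above the equilibrium price 56, so it is not binding; the market clears at p* = 56, q* = 232.
Since the control does not bind, no trades are prevented and deadweight loss is zero.

0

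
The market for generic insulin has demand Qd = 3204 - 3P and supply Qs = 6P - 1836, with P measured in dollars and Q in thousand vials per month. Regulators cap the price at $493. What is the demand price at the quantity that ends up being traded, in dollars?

Without the control the market clears where 3204 - 3P = 6P - 1836, i.e. P* = 560 and Q* = 1524.
Because the ceiling (493) lies below the market-clearing price, it is binding.
At P = 493: Qd = 3204 - 3·493 = 1725 and Qs = 6·493 - 1836 = 1122.
Only 1122 units reach the market. On the demand curve, the marginal buyer's willingness to pay at Q = 1122 is (3204 - 1122)/3 = 694.

694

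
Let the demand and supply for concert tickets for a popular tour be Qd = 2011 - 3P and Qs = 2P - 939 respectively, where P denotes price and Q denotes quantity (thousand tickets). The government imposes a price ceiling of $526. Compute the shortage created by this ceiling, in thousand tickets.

Setting quantity demanded equal to quantity supplied, 2011 - 3P = 2P - 939, gives P* = 590 and Q* = 241.
The ceiling of 526 is below the equilibrium price 590, so it binds.
At P = 526: Qd = 2011 - 3·526 = 433 and Qs = 2·526 - 939 = 113.
Shortage = Qd - Qs = 433 - 113 = 320.

320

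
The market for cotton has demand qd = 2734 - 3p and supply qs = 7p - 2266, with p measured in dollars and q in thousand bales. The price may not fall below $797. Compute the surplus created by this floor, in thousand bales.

2970

Setting quantity demanded equal to quantity supplied, 2734 - 3p = 7p - 2266, gives p* = 500 and q* = 1234.
Because the floor (797) lies above the market-clearing price, it is binding.
At p = 797: qd = 2734 - 3·797 = 343 and qs = 7·797 - 2266 = 3313.
Surplus = qs - qd = 3313 - 343 = 2970.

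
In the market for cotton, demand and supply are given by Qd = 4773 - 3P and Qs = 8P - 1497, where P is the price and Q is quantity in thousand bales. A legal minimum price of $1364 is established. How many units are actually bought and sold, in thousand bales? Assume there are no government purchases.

681

Without the control the market clears where 4773 - 3P = 8P - 1497, i.e. P* = 570 and Q* = 3063.
The floor of 1364 is above the equilibrium price 570, so it binds.
At P = 1364: Qd = 4773 - 3·1364 = 681 and Qs = 8·1364 - 1497 = 9415.
The quantity actually transacted is the short side, demand: 681.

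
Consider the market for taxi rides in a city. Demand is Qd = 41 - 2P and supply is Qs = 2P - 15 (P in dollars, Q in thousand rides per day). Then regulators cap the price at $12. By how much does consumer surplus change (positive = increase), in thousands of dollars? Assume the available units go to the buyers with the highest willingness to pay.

14

In a free market, 41 - 2P = 2P - 15 gives the equilibrium P* = 14, Q* = 13.
Since 12 < 14, the ceiling is binding.
At P = 12: Qd = 41 - 2·12 = 17 and Qs = 2·12 - 15 = 9.
Consumer surplus without the control is ½ · (20.5 - 14) · 13 = 42.25.
With the ceiling, 9 units are sold at 12 (assume they go to the highest-value buyers). The demand price at Q = 9 is 16, so CS = ½ · [(20.5 - 12) + (16 - 12)] · 9 = 56.25.
Change in consumer surplus = 56.25 - 42.25 = 14.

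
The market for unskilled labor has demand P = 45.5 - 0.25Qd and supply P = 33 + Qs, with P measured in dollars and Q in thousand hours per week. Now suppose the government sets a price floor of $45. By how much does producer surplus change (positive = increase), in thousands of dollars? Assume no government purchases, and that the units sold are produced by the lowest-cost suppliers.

-28

Rearranging demand gives Qd = 182 - 4P; rearranging supply gives Qs = P - 33. Without the control the market clears where 182 - 4P = P - 33, i.e. P* = 43 and Q* = 10.
Because the floor (45) lies above the market-clearing price, it is binding.
At P = 45: Qd = 182 - 4·45 = 2 and Qs = 45 - 33 = 12.
Producer surplus without the control is ½ · (43 - 33) · 10 = 50.
With the floor, 2 units are sold at 45. The supply price at Q = 2 is 35, so PS = ½ · [(45 - 33) + (45 - 35)] · 2 = 22.
Change in producer surplus = 22 - 50 = -28.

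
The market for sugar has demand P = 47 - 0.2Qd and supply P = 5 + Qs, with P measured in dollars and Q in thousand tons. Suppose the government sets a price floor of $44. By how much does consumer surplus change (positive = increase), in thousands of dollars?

-100

Rearranging demand gives Qd = 235 - 5P; rearranging supply gives Qs = P - 5. Setting quantity demanded equal to quantity supplied, 235 - 5P = P - 5, gives P* = 40 and Q* = 35.
The floor of 44 is above the equilibrium price 40, so it binds.
At P = 44: Qd = 235 - 5·44 = 15 and Qs = 44 - 5 = 39.
Consumer surplus without the control is ½ · (47 - 40) · 35 = 122.5.
With the floor, consumers buy 15 units at 44, so CS = ½ · (47 - 44) · 15 = 22.5.
Change in consumer surplus = 22.5 - 122.5 = -100.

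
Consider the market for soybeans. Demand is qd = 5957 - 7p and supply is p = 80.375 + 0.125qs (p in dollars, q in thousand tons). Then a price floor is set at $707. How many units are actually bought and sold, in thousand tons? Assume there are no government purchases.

Rearranging supply gives qs = 8p - 643. Equilibrium: 5957 - 7p = 8p - 643, so 6600 = 15p and p* = 440, q* = 2877.
Since 707 > 440, the floor is binding.
At p = 707: qd = 5957 - 7·707 = 1008 and qs = 8·707 - 643 = 5013.
The quantity actually transacted is the short side, demand: 1008.

1008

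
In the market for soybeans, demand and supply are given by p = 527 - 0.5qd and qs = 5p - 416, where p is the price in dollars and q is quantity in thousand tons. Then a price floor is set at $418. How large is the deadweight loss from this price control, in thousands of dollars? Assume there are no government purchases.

Rearranging demand gives qd = 1054 - 2p. Equilibrium: 1054 - 2p = 5p - 416, so 1470 = 7p and p* = 210, q* = 634.
Because the floor (418) lies above the market-clearing price, it is binding.
At p = 418: qd = 1054 - 2·418 = 218 and qs = 5·418 - 416 = 1674.
Quantity traded falls to 218. At q = 218 the demand price is (1054 - 218)/2 = 418 and the supply price is (416 + 218)/5 = 126.8.
Deadweight loss = ½ · (418 - 126.8) · (634 - 218) = ½ · 291.2 · 416 = 60569.6.

60569.6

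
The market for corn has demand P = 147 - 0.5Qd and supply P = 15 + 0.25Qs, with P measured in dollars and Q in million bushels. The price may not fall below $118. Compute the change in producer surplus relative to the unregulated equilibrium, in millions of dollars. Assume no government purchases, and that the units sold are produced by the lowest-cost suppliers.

1681.5

Rearranging demand gives Qd = 294 - 2P; rearranging supply gives Qs = 4P - 60. In a free market, 294 - 2P = 4P - 60 gives the equilibrium P* = 59, Q* = 176.
The floor of 118 is above the equilibrium price 59, so it binds.
At P = 118: Qd = 294 - 2·118 = 58 and Qs = 4·118 - 60 = 412.
Producer surplus without the control is ½ · (59 - 15) · 176 = 3872.
With the floor, 58 units are sold at 118. The supply price at Q = 58 is 29.5, so PS = ½ · [(118 - 15) + (118 - 29.5)] · 58 = 5553.5.
Change in producer surplus = 5553.5 - 3872 = 1681.5.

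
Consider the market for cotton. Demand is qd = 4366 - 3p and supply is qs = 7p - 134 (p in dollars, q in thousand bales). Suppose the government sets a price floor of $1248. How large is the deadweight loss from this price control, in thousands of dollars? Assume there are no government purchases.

1364580

In a free market, 4366 - 3p = 7p - 134 gives the equilibrium p* = 450, q* = 3016.
The floor of 1248 is above the equilibrium price 450, so it binds.
At p = 1248: qd = 4366 - 3·1248 = 622 and qs = 7·1248 - 134 = 8602.
Quantity traded falls to 622. At q = 622 the demand price is (4366 - 622)/3 = 1248 and the supply price is (134 + 622)/7 = 108.
Deadweight loss = ½ · (1248 - 108) · (3016 - 622) = ½ · 1140 · 2394 = 1364580.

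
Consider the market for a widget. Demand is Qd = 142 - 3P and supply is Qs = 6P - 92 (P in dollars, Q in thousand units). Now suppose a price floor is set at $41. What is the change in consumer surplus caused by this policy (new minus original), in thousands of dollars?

Without the control the market clears where 142 - 3P = 6P - 92, i.e. P* = 26 and Q* = 64.
The floor of 41 is above the equilibrium price 26, so it binds.
At P = 41: Qd = 142 - 3·41 = 19 and Qs = 6·41 - 92 = 154.
Consumer surplus without the control is ½ · (142/3 - 26) · 64 = 2048/3.
With the floor, consumers buy 19 units at 41, so CS = ½ · (142/3 - 41) · 19 = 361/6.
Change in consumer surplus = 361/6 - 2048/3 = -622.5.

-622.5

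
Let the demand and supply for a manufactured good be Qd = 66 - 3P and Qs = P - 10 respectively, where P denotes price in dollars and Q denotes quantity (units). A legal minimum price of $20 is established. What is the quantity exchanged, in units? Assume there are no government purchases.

6

Setting quantity demanded equal to quantity supplied, 66 - 3P = P - 10, gives P* = 19 and Q* = 9.
The floor of 20 is above the equilibrium price 19, so it binds.
At P = 20: Qd = 66 - 3·20 = 6 and Qs = 20 - 10 = 10.
The quantity actually transacted is the short side, demand: 6.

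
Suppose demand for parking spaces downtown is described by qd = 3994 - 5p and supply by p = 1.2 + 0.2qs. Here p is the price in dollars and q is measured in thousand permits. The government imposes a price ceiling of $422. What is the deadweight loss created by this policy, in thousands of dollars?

Rearranging supply gives qs = 5p - 6. Setting quantity demanded equal to quantity supplied, 3994 - 5p = 5p - 6, gives p* = 400 and q* = 1994.
Since 422 is above p* = 400, the ceiling does not bind and the free-market outcome prevails.
Since the control does not bind, no trades are prevented and deadweight loss is zero.

0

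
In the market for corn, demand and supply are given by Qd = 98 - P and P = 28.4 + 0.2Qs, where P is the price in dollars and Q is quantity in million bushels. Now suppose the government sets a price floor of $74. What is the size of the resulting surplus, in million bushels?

Rearranging supply gives Qs = 5P - 142. In a free market, 98 - P = 5P - 142 gives the equilibrium P* = 40, Q* = 58.
Since 74 > 40, the floor is binding.
At P = 74: Qd = 98 - 74 = 24 and Qs = 5·74 - 142 = 228.
Surplus = Qs - Qd = 228 - 24 = 204.

204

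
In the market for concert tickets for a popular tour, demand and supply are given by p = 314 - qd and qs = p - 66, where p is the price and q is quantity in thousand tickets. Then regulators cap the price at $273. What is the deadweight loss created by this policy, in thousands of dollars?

0

Rearranging demand gives qd = 314 - p. In a free market, 314 - p = p - 66 gives the equilibrium p* = 190, q* = 124.
Since 273 is above p* = 190, the ceiling does not bind and the free-market outcome prevails.
Since the control does not bind, no trades are prevented and deadweight loss is zero.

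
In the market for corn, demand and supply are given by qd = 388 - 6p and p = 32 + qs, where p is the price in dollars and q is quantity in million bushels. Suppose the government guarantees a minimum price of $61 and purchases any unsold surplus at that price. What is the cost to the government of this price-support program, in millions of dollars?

427

Rearranging supply gives qs = p - 32. Equilibrium: 388 - 6p = p - 32, so 420 = 7p and p* = 60, q* = 28.
Since 61 > 60, the floor is binding.
At p = 61: qd = 388 - 6·61 = 22 and qs = 61 - 32 = 29.
Surplus = qs - qd = 7.
Government expenditure = surplus × support price = 7 × 61 = 427.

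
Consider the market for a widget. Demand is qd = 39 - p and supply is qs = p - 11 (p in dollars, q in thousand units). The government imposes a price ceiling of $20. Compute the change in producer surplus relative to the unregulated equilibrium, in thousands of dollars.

-57.5

Without the control the market clears where 39 - p = p - 11, i.e. p* = 25 and q* = 14.
Since 20 < 25, the ceiling is binding.
At p = 20: qd = 39 - 20 = 19 and qs = 20 - 11 = 9.
Producer surplus without the control is ½ · (25 - 11) · 14 = 98.
With the ceiling, producers sell 9 units at 20, so PS = ½ · (20 - 11) · 9 = 40.5.
Change in producer surplus = 40.5 - 98 = -57.5.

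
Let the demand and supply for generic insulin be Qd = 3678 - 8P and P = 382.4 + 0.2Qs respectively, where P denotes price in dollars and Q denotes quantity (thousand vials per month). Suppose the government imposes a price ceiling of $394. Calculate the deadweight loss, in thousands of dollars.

Rearranging supply gives Qs = 5P - 1912. Setting quantity demanded equal to quantity supplied, 3678 - 8P = 5P - 1912, gives P* = 430 and Q* = 238.
The ceiling of 394 is below the equilibrium price 430, so it binds.
At P = 394: Qd = 3678 - 8·394 = 526 and Qs = 5·394 - 1912 = 58.
Quantity traded falls to 58. At Q = 58 the demand price is (3678 - 58)/8 = 452.5 and the supply price is (1912 + 58)/5 = 394.
Deadweight loss = ½ · (452.5 - 394) · (238 - 58) = ½ · 58.5 · 180 = 5265.

5265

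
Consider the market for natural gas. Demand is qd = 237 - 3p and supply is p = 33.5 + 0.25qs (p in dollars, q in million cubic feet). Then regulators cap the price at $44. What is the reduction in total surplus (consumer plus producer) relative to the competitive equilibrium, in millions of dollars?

Rearranging supply gives qs = 4p - 134. Setting quantity demanded equal to quantity supplied, 237 - 3p = 4p - 134, gives p* = 53 and q* = 78.
The ceiling of 44 is below the equilibrium price 53, so it binds.
At p = 44: qd = 237 - 3·44 = 105 and qs = 4·44 - 134 = 42.
Quantity traded falls to 42. At q = 42 the demand price is (237 - 42)/3 = 65 and the supply price is (134 + 42)/4 = 44.
Deadweight loss = ½ · (65 - 44) · (78 - 42) = ½ · 21 · 36 = 378.

378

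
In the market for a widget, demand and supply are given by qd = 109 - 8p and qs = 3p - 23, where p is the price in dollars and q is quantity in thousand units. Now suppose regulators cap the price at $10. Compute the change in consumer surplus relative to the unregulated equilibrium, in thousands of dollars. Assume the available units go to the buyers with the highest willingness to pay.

Equilibrium: 109 - 8p = 3p - 23, so 132 = 11p and p* = 12, q* = 13.
The ceiling of 10 is below the equilibrium price 12, so it binds.
At p = 10: qd = 109 - 8·10 = 29 and qs = 3·10 - 23 = 7.
Consumer surplus without the control is ½ · (13.625 - 12) · 13 = 10.5625.
With the ceiling, 7 units are sold at 10 (assume they go to the highest-value buyers). The demand price at q = 7 is 12.75, so CS = ½ · [(13.625 - 10) + (12.75 - 10)] · 7 = 22.3125.
Change in consumer surplus = 22.3125 - 10.5625 = 11.75.

11.75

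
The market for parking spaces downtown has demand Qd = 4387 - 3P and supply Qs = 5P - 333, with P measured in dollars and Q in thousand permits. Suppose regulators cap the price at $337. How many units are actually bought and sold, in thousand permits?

Setting quantity demanded equal to quantity supplied, 4387 - 3P = 5P - 333, gives P* = 590 and Q* = 2617.
Since 337 < 590, the ceiling is binding.
At P = 337: Qd = 4387 - 3·337 = 3376 and Qs = 5·337 - 333 = 1352.
The quantity actually transacted is the short side, supply: 1352.

1352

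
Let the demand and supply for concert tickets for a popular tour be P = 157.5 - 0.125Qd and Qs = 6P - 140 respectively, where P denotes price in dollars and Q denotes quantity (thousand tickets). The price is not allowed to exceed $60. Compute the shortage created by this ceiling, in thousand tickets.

Rearranging demand gives Qd = 1260 - 8P. Equilibrium: 1260 - 8P = 6P - 140, so 1400 = 14P and P* = 100, Q* = 460.
The ceiling of 60 is below the equilibrium price 100, so it binds.
At P = 60: Qd = 1260 - 8·60 = 780 and Qs = 6·60 - 140 = 220.
Shortage = Qd - Qs = 780 - 220 = 560.

560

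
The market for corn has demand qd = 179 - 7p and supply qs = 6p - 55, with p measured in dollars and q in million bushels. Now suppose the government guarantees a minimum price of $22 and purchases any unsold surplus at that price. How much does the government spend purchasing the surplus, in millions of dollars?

Equilibrium: 179 - 7p = 6p - 55, so 234 = 13p and p* = 18, q* = 53.
The floor of 22 is above the equilibrium price 18, so it binds.
At p = 22: qd = 179 - 7·22 = 25 and qs = 6·22 - 55 = 77.
Surplus = qs - qd = 52.
Government expenditure = surplus × support price = 52 × 22 = 1144.

1144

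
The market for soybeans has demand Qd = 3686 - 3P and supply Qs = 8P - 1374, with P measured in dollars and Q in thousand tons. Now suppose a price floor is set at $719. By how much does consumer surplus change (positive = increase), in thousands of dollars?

Without the control the market clears where 3686 - 3P = 8P - 1374, i.e. P* = 460 and Q* = 2306.
The floor of 719 is above the equilibrium price 460, so it binds.
At P = 719: Qd = 3686 - 3·719 = 1529 and Qs = 8·719 - 1374 = 4378.
Consumer surplus without the control is ½ · (3686/3 - 460) · 2306 = 2658818/3.
With the floor, consumers buy 1529 units at 719, so CS = ½ · (3686/3 - 719) · 1529 = 2337841/6.
Change in consumer surplus = 2337841/6 - 2658818/3 = -496632.5.

-496632.5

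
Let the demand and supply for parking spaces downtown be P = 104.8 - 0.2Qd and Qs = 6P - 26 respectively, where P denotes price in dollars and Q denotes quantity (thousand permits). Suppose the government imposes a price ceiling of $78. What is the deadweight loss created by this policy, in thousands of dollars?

Rearranging demand gives Qd = 524 - 5P. Equilibrium: 524 - 5P = 6P - 26, so 550 = 11P and P* = 50, Q* = 274.
Since 78 is above P* = 50, the ceiling does not bind and the free-market outcome prevails.
Since the control does not bind, no trades are prevented and deadweight loss is zero.

0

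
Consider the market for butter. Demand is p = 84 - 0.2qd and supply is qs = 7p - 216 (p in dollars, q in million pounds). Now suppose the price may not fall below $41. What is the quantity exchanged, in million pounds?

155

Rearranging demand gives qd = 420 - 5p. Without the control the market clears where 420 - 5p = 7p - 216, i.e. p* = 53 and q* = 155.
Since 41 is below p* = 53, the floor does not bind and the free-market outcome prevails.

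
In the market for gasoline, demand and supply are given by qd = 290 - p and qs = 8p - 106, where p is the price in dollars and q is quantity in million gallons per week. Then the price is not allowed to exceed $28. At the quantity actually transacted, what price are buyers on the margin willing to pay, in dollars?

Equilibrium: 290 - p = 8p - 106, so 396 = 9p and p* = 44, q* = 246.
Because the ceiling (28) lies below the market-clearing price, it is binding.
At p = 28: qd = 290 - 28 = 262 and qs = 8·28 - 106 = 118.
Only 118 units reach the market. On the demand curve, the marginal buyer's willingness to pay at q = 118 is (290 - 118) = 172.

172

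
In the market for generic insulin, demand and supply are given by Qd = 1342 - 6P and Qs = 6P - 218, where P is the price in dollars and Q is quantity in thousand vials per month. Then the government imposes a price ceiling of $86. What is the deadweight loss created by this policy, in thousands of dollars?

11616

Without the control the market clears where 1342 - 6P = 6P - 218, i.e. P* = 130 and Q* = 562.
Since 86 < 130, the ceiling is binding.
At P = 86: Qd = 1342 - 6·86 = 826 and Qs = 6·86 - 218 = 298.
Quantity traded falls to 298. At Q = 298 the demand price is (1342 - 298)/6 = 174 and the supply price is (218 + 298)/6 = 86.
Deadweight loss = ½ · (174 - 86) · (562 - 298) = ½ · 88 · 264 = 11616.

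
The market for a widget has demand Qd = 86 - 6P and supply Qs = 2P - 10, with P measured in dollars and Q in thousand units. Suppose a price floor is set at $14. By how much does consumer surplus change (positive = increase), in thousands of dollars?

-16

Setting quantity demanded equal to quantity supplied, 86 - 6P = 2P - 10, gives P* = 12 and Q* = 14.
Since 14 > 12, the floor is binding.
At P = 14: Qd = 86 - 6·14 = 2 and Qs = 2·14 - 10 = 18.
Consumer surplus without the control is ½ · (43/3 - 12) · 14 = 49/3.
With the floor, consumers buy 2 units at 14, so CS = ½ · (43/3 - 14) · 2 = 1/3.
Change in consumer surplus = 1/3 - 49/3 = -16.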